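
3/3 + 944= 945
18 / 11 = 1.64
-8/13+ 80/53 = 616/689 = 0.89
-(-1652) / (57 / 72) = 39648/19 = 2086.74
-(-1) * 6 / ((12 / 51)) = 51/2 = 25.50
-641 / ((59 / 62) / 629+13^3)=-24997718/85678665 = -0.29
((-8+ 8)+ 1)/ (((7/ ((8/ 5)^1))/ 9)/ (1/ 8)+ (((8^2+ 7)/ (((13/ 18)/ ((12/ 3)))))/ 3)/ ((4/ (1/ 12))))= 234/1549 = 0.15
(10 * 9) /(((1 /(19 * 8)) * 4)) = 3420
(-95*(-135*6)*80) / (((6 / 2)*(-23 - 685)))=-171000/59 = -2898.31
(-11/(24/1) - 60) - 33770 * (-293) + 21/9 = 79156415/8 = 9894551.88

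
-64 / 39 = -1.64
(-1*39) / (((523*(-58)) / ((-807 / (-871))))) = 2421/2032378 = 0.00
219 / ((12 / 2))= 73/2 = 36.50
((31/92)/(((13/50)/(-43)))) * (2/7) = -33325/2093 = -15.92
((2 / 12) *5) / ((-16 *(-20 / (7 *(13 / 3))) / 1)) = 91/1152 = 0.08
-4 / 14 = -2/7 = -0.29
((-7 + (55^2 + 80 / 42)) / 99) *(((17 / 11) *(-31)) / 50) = -16710643/571725 = -29.23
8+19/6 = 67/6 = 11.17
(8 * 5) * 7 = 280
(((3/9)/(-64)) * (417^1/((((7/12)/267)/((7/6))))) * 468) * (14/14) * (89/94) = -386457669/752 = -513906.47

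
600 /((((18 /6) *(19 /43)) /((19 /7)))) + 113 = 9391/7 = 1341.57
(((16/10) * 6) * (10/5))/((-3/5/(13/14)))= -208/7 = -29.71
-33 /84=-0.39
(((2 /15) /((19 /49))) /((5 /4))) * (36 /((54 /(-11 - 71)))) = -64288/4275 = -15.04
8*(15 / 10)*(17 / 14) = 102/7 = 14.57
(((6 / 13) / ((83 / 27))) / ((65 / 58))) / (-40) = -2349/701350 = 0.00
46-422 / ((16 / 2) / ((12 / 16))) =103/16 = 6.44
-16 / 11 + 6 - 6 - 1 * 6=-82/11 = -7.45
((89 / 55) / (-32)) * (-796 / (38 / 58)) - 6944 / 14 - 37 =-3942261/8360 = -471.56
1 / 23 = 0.04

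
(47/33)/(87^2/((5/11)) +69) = 235/2758932 = 0.00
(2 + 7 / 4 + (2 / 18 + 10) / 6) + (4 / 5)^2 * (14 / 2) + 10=53771/2700 = 19.92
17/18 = 0.94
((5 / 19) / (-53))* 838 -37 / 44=-221619/44308 = -5.00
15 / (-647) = -0.02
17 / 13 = 1.31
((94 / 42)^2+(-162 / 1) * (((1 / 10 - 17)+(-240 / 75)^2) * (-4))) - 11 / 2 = -95171569/22050 = -4316.17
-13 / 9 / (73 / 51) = -221/219 = -1.01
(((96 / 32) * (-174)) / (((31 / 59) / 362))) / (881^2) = -11148876/24060991 = -0.46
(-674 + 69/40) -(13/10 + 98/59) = -1593557/2360 = -675.24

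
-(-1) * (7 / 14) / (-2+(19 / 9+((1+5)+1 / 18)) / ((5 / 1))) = -15/11 = -1.36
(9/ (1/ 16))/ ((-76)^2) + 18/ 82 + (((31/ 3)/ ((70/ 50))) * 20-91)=56.86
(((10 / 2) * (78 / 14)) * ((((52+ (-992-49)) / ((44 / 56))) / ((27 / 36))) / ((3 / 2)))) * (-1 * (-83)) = -85370480/33 = -2586984.24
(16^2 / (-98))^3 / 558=-1048576/32824071 = -0.03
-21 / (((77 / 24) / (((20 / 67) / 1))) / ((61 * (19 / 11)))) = -1668960/8107 = -205.87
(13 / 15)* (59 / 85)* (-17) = -767/75 = -10.23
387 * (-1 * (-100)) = 38700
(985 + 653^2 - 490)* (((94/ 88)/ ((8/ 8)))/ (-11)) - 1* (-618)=-40837.55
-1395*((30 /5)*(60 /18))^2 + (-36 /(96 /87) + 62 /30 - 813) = -67061227/120 = -558843.56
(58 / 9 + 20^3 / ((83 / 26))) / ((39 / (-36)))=-7507256/3237 = -2319.20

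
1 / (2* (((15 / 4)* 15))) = 2/225 = 0.01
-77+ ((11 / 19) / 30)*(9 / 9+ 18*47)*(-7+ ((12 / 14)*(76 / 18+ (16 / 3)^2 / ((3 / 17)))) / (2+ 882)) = -5632781/29835 = -188.80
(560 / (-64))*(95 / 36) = -3325/144 = -23.09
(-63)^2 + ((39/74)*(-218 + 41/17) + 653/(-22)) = 26470000/6919 = 3825.70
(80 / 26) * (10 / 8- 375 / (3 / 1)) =-4950/13 = -380.77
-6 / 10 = -3/5 = -0.60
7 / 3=2.33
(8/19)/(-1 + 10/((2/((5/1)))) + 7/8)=64/3781 = 0.02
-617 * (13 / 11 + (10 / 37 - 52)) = 12693541/407 = 31188.06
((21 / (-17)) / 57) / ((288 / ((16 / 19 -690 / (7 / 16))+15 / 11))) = 2304133/19442016 = 0.12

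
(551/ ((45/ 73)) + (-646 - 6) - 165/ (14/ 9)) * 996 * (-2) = -270459.85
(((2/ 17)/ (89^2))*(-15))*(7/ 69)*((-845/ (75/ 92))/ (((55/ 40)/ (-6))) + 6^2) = -3510472/34068221 = -0.10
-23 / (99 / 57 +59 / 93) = -40641/4190 = -9.70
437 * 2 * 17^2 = 252586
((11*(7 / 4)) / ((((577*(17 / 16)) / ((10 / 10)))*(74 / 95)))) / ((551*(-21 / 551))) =-2090/1088799 = 0.00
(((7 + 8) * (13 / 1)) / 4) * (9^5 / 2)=11514555/8 = 1439319.38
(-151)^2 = 22801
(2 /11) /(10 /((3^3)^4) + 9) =1062882/52612769 = 0.02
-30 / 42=-5/7 = -0.71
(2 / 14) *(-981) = -981/7 = -140.14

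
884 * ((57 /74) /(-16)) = -12597/296 = -42.56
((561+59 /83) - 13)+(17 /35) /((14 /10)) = 2233018/4067 = 549.06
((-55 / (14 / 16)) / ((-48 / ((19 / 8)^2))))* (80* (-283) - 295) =-151791475/896 = -169410.13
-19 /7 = -2.71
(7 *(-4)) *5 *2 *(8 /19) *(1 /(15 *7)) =-64/57 = -1.12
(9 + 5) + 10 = 24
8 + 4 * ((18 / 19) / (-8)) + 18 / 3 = 257/19 = 13.53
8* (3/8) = 3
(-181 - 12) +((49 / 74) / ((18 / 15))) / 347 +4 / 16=-14848181/77034 = -192.75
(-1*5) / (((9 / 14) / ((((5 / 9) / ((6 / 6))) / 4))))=-175/162 = -1.08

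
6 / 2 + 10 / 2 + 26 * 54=1412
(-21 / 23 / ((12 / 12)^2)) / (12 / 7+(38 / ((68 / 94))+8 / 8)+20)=-2499/205942 = -0.01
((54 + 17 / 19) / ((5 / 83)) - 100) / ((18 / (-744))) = -9556556/285 = -33531.78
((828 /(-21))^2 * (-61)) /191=-4646736/9359 = -496.50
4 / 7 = 0.57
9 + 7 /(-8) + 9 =137/8 = 17.12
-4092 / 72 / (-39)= 341/234 = 1.46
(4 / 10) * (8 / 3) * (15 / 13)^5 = 2.18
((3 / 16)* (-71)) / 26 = -213/416 = -0.51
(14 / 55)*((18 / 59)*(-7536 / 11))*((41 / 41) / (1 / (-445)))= 23675.22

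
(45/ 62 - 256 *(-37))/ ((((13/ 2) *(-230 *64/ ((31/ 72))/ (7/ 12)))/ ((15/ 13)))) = -4111163/143290368 = -0.03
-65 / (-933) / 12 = 65/11196 = 0.01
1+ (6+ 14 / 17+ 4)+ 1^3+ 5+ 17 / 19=6046/323 = 18.72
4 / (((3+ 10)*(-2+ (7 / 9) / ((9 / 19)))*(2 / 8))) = -1296/377 = -3.44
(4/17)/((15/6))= 8/85 = 0.09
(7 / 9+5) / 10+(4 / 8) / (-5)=43/90 = 0.48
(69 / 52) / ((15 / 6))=69/130 = 0.53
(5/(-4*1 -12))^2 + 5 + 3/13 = 17733/3328 = 5.33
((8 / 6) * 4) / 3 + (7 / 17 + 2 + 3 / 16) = 10715/2448 = 4.38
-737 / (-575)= 737/575 = 1.28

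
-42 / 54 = -7/9 = -0.78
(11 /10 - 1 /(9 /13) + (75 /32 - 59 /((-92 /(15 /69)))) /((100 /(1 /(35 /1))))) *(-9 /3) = 5236871/5078400 = 1.03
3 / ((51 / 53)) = 53/17 = 3.12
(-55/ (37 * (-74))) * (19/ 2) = 1045/5476 = 0.19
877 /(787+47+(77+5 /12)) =10524/10937 = 0.96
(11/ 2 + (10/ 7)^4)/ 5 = 46411/24010 = 1.93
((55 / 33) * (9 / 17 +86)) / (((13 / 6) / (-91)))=-102970/17 = -6057.06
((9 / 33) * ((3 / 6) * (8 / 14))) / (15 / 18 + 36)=36/17017 = 0.00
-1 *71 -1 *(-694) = 623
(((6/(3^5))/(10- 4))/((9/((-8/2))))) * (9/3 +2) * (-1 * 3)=20/729 = 0.03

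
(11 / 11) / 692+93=93.00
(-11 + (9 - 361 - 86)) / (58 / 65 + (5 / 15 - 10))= 87555/1711 = 51.17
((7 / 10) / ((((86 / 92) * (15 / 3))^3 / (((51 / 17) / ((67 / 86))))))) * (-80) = -32704896/15485375 = -2.11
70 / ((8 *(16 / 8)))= 35/8 = 4.38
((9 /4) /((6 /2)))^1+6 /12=5/4 = 1.25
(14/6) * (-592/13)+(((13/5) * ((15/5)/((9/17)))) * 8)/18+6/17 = -2964266/29835 = -99.36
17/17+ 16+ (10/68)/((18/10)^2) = 46943/2754 = 17.05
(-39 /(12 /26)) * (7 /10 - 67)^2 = -371435.80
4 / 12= 1/3 = 0.33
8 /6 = 4/3 = 1.33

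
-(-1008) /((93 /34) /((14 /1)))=159936/31 = 5159.23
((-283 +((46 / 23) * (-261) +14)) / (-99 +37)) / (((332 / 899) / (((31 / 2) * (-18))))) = -6399981/664 = -9638.53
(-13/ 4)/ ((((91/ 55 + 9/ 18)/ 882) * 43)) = -105105/3397 = -30.94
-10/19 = -0.53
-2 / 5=-0.40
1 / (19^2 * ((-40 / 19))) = -1/760 = 0.00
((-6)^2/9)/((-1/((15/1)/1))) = -60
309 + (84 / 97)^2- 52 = 2425169/9409 = 257.75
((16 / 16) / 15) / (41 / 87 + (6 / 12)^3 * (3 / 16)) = 3712/27545 = 0.13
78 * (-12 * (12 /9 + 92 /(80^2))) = -252291/200 = -1261.46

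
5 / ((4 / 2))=5/2 = 2.50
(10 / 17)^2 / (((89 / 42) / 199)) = 835800/25721 = 32.49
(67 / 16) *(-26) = -871/8 = -108.88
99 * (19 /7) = 1881/7 = 268.71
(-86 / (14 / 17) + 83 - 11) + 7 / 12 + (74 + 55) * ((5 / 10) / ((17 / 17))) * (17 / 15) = 17327/420 = 41.25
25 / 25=1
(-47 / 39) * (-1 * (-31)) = -1457/39 = -37.36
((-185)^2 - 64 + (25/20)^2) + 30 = 547081/16 = 34192.56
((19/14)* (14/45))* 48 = 304/15 = 20.27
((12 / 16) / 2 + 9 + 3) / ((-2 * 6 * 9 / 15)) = -55/32 = -1.72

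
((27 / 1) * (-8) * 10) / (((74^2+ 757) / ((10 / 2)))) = -10800/6233 = -1.73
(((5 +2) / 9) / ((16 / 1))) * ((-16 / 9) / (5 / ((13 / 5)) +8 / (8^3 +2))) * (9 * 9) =-23387/6477 = -3.61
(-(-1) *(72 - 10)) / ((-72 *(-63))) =0.01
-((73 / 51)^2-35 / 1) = 85706/2601 = 32.95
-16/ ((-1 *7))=16/7 = 2.29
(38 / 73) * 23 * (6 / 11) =6.53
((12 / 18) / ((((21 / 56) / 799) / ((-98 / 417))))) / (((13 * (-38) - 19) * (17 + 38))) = 1252832/105890895 = 0.01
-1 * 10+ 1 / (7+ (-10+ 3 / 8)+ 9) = -502/51 = -9.84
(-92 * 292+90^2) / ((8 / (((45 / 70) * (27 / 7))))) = -5815.88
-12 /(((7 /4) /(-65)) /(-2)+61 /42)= -131040/16007 = -8.19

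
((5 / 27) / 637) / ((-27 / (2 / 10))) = -1/464373 = 0.00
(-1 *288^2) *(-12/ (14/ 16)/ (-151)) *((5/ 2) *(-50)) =995328000/1057 = 941653.74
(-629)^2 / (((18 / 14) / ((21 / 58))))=19386409/174 = 111416.14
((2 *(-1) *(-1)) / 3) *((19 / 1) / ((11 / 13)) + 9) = 692/33 = 20.97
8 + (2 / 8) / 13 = 417/52 = 8.02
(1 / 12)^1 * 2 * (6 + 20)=13/3 = 4.33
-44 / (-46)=22/23 = 0.96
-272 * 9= -2448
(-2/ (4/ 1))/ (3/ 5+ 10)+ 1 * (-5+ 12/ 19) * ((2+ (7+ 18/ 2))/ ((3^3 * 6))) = -9653/18126 = -0.53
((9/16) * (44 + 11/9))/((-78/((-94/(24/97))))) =1855513/14976 = 123.90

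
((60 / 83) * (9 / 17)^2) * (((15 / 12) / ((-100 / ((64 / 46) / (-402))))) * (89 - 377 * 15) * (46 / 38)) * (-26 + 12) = 25247376/30535451 = 0.83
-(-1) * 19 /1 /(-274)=-19/274 = -0.07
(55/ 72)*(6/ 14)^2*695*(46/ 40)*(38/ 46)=145255/1568 = 92.64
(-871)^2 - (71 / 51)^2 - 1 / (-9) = 219246721/289 = 758639.17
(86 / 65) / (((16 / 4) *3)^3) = 43/56160 = 0.00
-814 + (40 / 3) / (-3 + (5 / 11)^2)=-415118/507 = -818.77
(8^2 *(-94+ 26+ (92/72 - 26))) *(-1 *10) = 534080/9 = 59342.22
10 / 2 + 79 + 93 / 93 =85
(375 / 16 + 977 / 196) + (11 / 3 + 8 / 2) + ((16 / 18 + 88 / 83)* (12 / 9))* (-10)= 17745947/1756944 = 10.10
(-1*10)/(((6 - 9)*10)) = 1/3 = 0.33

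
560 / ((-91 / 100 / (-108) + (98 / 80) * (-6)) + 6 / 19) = -114912000/1441691 = -79.71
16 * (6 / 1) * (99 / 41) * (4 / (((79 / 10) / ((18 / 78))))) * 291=331879680/42107 = 7881.82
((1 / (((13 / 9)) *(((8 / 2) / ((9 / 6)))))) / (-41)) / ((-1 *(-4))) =-27/17056 = 0.00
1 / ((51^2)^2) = 1/6765201 = 0.00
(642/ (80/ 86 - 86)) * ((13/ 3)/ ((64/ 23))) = -11.75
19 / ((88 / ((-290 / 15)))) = -551/132 = -4.17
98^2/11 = 9604/11 = 873.09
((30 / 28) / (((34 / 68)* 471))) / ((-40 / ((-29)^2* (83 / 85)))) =-69803/747320 = -0.09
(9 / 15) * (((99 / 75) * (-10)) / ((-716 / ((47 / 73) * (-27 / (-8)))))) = 125631/5226800 = 0.02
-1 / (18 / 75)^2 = -625/36 = -17.36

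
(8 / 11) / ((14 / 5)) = 20/77 = 0.26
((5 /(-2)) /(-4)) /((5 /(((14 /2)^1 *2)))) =7/4 = 1.75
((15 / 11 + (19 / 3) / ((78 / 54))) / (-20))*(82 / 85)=-16851/60775 = -0.28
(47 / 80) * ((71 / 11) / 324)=3337/285120 = 0.01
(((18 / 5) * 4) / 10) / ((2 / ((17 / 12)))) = 51/50 = 1.02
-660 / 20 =-33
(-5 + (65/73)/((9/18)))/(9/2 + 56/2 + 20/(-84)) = -1974/19783 = -0.10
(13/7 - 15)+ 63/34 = -2687/238 = -11.29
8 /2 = 4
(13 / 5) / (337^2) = 13/567845 = 0.00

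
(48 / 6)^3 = 512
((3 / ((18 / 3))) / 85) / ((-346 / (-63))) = 63/58820 = 0.00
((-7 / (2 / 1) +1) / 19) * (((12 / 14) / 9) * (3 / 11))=-5/1463 = 0.00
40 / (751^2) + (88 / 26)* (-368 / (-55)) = 830212072/36660065 = 22.65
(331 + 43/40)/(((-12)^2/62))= 411773/2880 = 142.98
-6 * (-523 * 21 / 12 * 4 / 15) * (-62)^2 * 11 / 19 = 3258983.66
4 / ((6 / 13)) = 26/3 = 8.67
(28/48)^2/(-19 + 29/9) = -49/2272 = -0.02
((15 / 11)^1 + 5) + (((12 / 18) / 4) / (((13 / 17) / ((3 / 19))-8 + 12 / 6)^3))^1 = 28266673/4518338 = 6.26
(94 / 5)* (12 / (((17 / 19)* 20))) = 5358/425 = 12.61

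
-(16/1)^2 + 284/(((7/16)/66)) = 298112/7 = 42587.43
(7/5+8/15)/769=29/11535 = 0.00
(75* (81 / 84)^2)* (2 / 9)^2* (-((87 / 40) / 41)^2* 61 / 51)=-4155381/358469888 = -0.01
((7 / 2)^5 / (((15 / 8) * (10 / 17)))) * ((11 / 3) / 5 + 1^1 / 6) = 857157/2000 = 428.58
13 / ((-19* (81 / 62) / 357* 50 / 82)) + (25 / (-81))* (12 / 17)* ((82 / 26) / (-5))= -306.49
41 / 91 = 0.45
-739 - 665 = -1404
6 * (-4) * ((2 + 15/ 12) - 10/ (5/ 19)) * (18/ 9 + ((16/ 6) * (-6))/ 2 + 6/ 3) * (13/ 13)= -3336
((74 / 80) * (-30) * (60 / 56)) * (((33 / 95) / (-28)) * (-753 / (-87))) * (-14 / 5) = -2758239/308560 = -8.94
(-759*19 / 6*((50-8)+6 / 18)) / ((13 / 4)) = -1220978/39 = -31307.13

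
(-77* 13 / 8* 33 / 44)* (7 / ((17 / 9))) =-189189/544 = -347.77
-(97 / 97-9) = 8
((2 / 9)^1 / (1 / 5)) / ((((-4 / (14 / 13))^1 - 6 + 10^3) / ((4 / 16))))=35/124776 = 0.00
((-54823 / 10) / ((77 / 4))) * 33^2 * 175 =-54274770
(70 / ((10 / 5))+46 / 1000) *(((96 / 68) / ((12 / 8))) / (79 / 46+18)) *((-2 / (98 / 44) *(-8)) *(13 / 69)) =213827328/94441375 = 2.26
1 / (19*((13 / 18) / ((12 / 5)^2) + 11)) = 2592/547903 = 0.00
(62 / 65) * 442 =2108/5 = 421.60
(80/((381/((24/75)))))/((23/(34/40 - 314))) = -200416/219075 = -0.91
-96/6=-16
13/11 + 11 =134/11 = 12.18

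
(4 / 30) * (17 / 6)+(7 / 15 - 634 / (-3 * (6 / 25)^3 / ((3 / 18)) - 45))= 17505472/1178355 = 14.86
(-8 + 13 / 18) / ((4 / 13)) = -1703/72 = -23.65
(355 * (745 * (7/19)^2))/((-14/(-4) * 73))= 140.50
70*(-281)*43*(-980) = 828893800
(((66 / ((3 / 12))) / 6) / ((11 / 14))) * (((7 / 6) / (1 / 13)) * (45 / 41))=38220/41 = 932.20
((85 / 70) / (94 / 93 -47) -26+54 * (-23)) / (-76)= 75926885/4550728 = 16.68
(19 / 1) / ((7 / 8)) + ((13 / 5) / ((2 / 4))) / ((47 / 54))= 45548/1645 = 27.69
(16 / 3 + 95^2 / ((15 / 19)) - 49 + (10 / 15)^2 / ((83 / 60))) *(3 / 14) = 1417846/581 = 2440.35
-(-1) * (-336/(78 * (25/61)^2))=-208376/8125 = -25.65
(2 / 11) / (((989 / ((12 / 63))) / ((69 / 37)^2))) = 552/4532759 = 0.00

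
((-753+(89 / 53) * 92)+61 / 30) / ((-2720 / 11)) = 10432367/4324800 = 2.41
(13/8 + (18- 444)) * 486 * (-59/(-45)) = -1081647/4 = -270411.75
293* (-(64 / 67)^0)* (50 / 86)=-7325/43 = -170.35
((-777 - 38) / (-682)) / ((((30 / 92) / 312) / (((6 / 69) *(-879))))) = -29801616/341 = -87394.77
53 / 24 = 2.21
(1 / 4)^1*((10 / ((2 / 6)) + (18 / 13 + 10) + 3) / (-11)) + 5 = 2283/572 = 3.99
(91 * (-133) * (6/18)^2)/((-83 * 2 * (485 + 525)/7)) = 84721/1508940 = 0.06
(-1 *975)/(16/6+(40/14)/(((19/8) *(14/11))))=-209475/776 = -269.94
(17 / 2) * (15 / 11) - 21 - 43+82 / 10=-4863/110 = -44.21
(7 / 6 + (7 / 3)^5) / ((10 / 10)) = 34181/486 = 70.33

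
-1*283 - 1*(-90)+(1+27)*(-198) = -5737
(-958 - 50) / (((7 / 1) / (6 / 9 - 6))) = 768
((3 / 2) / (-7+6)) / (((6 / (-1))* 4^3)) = 1/256 = 0.00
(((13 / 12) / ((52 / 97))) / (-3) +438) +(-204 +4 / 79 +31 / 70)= 93097723/398160 = 233.82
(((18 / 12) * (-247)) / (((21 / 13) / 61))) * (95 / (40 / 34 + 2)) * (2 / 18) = -316331665/6804 = -46492.01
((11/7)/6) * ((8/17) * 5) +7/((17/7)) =1249/357 = 3.50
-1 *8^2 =-64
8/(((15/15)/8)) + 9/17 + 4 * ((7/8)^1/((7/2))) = 1114/17 = 65.53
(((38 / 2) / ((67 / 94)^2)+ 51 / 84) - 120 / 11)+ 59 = 119038783/1382612 = 86.10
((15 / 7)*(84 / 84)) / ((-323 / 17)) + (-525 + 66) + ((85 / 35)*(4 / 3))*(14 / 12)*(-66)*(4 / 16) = -208057/399 = -521.45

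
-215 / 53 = -4.06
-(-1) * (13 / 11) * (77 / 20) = 91/20 = 4.55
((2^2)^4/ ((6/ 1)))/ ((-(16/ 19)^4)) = -130321/1536 = -84.84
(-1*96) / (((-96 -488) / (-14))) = -168/73 = -2.30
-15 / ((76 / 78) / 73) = -42705/38 = -1123.82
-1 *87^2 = -7569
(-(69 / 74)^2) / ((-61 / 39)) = 185679/334036 = 0.56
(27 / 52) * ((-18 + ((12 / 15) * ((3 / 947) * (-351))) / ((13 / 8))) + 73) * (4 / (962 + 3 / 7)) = 48730437/414696035 = 0.12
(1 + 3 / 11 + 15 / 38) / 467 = 697/195206 = 0.00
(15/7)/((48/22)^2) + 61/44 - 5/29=713459/428736 = 1.66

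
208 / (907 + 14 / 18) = 936/4085 = 0.23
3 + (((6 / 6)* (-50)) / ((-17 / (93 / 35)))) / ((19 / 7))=1899/323 = 5.88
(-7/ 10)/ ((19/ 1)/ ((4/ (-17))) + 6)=14/1495 = 0.01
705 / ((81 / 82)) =19270/27 = 713.70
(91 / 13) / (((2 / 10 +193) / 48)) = 40/23 = 1.74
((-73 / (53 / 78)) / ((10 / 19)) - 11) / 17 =-57008/4505 = -12.65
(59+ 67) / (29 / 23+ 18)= 2898/443 = 6.54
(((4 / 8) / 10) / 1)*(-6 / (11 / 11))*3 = -9/10 = -0.90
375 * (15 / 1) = 5625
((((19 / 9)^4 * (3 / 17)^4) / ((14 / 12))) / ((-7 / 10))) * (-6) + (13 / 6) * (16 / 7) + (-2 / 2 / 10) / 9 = 624044837/122775870 = 5.08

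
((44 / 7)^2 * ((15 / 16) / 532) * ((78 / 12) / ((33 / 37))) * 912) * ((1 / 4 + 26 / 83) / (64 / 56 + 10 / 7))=4947085/48804 = 101.37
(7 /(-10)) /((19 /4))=-14/95 = -0.15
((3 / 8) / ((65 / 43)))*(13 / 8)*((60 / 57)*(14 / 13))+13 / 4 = 7325/1976 = 3.71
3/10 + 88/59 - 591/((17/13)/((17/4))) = -2264371/1180 = -1918.96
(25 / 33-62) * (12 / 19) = -8084/209 = -38.68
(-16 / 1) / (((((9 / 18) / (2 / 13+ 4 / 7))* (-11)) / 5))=10.55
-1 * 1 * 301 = -301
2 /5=0.40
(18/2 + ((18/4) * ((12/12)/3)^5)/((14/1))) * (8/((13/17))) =231370/2457 = 94.17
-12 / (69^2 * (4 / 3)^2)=-3/2116 = 0.00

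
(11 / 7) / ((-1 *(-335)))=11/2345 = 0.00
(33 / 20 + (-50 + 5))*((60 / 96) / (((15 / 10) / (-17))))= 4913/16 = 307.06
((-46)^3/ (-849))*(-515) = -50128040/849 = -59043.63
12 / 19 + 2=50/19 = 2.63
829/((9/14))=1289.56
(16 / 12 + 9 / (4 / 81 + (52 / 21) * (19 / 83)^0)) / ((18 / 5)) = 105185/77328 = 1.36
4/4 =1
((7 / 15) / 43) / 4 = 7/2580 = 0.00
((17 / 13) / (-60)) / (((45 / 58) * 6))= -493/105300 = 0.00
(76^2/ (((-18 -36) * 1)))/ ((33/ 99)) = -320.89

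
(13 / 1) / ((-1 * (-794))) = 13/794 = 0.02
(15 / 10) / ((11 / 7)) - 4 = -67/22 = -3.05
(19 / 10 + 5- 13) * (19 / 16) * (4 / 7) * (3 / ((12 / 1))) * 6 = -3477/560 = -6.21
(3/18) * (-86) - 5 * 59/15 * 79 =-1568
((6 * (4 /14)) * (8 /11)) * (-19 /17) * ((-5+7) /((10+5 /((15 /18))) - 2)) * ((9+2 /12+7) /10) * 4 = -58976/45815 = -1.29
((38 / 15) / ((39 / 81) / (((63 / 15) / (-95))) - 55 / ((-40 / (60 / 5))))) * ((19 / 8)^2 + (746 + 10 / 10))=172974879/508880 = 339.91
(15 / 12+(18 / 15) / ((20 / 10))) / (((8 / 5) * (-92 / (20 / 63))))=-185/46368 = 0.00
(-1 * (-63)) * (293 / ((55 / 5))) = 18459/11 = 1678.09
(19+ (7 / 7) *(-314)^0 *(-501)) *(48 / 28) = -5784/7 = -826.29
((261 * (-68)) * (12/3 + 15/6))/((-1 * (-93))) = -38454/31 = -1240.45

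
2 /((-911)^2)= 2/829921 = 0.00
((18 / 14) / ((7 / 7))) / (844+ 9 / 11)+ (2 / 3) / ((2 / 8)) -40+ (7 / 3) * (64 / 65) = -444409127/12684945 = -35.03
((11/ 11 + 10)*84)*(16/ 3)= 4928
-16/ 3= -5.33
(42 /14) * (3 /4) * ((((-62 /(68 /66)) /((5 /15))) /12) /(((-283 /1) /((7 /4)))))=64449/307904 = 0.21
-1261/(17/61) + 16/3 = -230491/51 = -4519.43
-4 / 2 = -2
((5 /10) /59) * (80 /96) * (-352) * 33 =-4840/59 = -82.03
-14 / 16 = -7/8 = -0.88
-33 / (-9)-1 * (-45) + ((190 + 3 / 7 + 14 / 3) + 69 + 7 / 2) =13283/42 = 316.26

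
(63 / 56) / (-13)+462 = 48039/104 = 461.91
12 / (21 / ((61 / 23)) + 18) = 244/527 = 0.46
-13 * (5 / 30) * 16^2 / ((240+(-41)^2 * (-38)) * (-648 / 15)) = -520/2577339 = 0.00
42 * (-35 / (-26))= 735/13 = 56.54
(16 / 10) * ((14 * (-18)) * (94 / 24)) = -7896/5 = -1579.20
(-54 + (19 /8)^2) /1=-48.36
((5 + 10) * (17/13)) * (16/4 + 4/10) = 1122/13 = 86.31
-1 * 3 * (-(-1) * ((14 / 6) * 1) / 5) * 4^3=-448/5 = -89.60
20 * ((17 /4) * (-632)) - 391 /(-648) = -34810169/648 = -53719.40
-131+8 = -123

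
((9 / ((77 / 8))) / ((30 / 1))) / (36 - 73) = -12/14245 = 0.00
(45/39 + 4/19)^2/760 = 113569/46366840 = 0.00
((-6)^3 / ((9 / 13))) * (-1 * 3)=936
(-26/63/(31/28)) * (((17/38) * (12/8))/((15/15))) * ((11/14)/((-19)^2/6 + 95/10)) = -221/78337 = 0.00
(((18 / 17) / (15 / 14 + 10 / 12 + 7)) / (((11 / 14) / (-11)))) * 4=-21168/3179 = -6.66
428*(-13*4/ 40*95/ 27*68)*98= -352245712/27 = -13046137.48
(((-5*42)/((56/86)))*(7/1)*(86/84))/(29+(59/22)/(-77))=-7830515/98134 = -79.79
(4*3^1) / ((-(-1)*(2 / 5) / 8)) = 240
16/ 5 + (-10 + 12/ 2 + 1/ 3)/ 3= 89/45 = 1.98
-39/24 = -1.62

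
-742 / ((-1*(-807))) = -0.92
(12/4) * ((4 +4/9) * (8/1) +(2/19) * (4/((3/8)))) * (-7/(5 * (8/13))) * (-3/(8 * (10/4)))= 17836/475 = 37.55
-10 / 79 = -0.13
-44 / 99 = -4/9 = -0.44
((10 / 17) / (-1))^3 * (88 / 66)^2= -16000/44217 = -0.36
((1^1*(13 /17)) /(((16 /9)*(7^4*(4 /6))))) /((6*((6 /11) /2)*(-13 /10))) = -165/1306144 = 0.00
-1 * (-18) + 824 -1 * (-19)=861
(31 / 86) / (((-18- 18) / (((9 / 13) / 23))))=-31/102856 = 0.00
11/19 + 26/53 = 1077/1007 = 1.07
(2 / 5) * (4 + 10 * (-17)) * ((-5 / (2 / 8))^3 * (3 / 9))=531200/3 = 177066.67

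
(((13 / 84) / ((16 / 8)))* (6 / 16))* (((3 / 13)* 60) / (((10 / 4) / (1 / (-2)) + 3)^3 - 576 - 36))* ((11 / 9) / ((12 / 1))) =-11/166656 = 0.00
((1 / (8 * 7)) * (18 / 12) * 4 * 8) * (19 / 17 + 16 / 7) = 2430/833 = 2.92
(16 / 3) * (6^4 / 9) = 768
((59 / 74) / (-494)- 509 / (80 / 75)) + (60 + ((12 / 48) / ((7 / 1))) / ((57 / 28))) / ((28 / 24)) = -435779475/1023568 = -425.75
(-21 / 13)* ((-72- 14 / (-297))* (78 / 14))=21370/33 = 647.58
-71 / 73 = -0.97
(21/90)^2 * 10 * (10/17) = 49/153 = 0.32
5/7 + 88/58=453/203 = 2.23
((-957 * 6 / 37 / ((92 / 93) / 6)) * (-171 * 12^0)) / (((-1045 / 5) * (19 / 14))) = -9175194/16169 = -567.46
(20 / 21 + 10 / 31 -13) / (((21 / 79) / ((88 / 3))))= -53064616/41013 = -1293.85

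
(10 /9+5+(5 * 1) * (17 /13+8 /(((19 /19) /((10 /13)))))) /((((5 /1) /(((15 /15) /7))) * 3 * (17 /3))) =1016/13923 = 0.07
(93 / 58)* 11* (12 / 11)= 19.24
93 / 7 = 13.29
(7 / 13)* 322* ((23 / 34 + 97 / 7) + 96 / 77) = 6651393/2431 = 2736.07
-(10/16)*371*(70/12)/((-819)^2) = -1325/657072 = 0.00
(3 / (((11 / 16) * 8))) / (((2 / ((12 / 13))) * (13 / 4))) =0.08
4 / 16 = 1/4 = 0.25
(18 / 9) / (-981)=-2/981 = 0.00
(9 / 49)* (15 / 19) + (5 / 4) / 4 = 6815/14896 = 0.46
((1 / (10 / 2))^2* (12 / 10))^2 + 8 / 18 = 62824/140625 = 0.45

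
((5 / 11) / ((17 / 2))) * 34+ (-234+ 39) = -2125/11 = -193.18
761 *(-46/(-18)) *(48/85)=280048/255 = 1098.23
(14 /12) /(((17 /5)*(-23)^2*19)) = 35/1025202 = 0.00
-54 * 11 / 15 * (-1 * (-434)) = -85932/5 = -17186.40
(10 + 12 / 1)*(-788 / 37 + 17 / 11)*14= -225092/37 = -6083.57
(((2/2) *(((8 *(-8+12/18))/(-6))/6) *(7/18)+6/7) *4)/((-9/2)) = -20288/15309 = -1.33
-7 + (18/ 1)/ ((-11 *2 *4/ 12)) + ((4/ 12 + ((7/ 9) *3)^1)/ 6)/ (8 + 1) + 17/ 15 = -36851/4455 = -8.27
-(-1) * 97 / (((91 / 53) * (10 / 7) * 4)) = 5141/520 = 9.89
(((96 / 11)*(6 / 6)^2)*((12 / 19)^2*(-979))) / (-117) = 136704/4693 = 29.13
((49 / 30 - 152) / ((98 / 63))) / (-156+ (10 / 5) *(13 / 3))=3123/4760 = 0.66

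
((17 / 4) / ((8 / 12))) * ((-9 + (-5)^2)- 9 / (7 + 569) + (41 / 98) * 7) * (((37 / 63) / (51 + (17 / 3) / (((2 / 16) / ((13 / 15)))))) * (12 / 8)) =14107545/11992064 = 1.18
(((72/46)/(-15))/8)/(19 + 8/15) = -9/13478 = 0.00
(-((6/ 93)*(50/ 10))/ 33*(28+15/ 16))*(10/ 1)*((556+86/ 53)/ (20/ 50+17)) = -855218875/9434106 = -90.65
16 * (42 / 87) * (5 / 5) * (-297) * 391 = -896980.97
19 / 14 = 1.36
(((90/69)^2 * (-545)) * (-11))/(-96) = -449625/4232 = -106.24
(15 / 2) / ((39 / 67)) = 335/26 = 12.88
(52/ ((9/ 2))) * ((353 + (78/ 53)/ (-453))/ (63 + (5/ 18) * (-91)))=587606864/5434037 = 108.13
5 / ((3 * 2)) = 5/6 = 0.83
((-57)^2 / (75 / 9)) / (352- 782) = -0.91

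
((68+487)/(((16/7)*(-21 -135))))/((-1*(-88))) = -0.02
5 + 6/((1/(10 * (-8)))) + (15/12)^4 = -120975/256 = -472.56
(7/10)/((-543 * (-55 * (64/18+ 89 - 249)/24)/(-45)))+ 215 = 753394967/3504160 = 215.00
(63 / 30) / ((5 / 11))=231/50 = 4.62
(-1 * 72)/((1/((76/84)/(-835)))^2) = -2888/34164025 = 0.00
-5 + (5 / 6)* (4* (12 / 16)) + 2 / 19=-91/38 = -2.39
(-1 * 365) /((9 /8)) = -2920/9 = -324.44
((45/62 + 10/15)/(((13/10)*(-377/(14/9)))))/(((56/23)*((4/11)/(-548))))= 44885995/16408548 = 2.74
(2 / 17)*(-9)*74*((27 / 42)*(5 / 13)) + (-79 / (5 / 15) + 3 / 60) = -7930633/30940 = -256.32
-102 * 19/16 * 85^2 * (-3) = 21003075/8 = 2625384.38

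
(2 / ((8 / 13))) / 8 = 0.41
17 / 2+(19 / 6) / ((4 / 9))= 125/8 = 15.62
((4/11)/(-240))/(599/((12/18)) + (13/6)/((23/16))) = -23/13662110 = 0.00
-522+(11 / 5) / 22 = -5219/10 = -521.90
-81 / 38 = -2.13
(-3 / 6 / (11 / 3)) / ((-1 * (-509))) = -3/11198 = 0.00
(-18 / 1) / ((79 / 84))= -1512/79 = -19.14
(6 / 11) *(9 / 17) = 54/187 = 0.29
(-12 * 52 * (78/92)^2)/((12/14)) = -276822/529 = -523.29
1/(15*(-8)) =-1/120 = -0.01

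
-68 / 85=-4/5 = -0.80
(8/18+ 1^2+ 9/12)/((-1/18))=-79/2 = -39.50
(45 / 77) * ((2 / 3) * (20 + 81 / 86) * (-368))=-9941520/3311 = -3002.57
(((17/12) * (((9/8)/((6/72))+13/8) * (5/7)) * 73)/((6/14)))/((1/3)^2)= 750805/32 = 23462.66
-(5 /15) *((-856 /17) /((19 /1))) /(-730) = -428/353685 = 0.00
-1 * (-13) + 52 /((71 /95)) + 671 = 53504/71 = 753.58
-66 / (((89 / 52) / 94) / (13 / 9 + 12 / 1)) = -13011856/267 = -48733.54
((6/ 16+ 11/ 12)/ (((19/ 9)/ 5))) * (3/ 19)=1395/2888 = 0.48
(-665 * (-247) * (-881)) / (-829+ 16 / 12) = 33394305/191 = 174839.29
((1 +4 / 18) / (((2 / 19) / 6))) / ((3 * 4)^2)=209/432 = 0.48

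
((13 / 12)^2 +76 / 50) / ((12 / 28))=67879/10800 = 6.29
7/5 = 1.40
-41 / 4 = -10.25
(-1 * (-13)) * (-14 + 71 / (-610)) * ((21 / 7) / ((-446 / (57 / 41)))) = 19142253/11154460 = 1.72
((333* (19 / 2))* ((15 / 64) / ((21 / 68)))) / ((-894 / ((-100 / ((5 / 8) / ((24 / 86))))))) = 5377950/44849 = 119.91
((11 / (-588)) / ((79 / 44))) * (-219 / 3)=8833/11613 = 0.76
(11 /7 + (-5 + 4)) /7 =4/49 = 0.08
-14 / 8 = -7/4 = -1.75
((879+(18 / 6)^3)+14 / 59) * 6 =320808/59 = 5437.42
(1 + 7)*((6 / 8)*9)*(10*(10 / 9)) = 600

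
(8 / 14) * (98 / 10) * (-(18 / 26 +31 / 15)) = -15064/975 = -15.45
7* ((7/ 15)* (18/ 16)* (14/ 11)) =1029/220 = 4.68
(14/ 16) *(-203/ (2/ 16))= -1421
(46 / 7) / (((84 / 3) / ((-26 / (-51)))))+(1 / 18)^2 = 33125/269892 = 0.12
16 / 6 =8/3 = 2.67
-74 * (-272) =20128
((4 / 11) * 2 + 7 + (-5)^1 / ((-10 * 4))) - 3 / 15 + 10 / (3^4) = 277127/35640 = 7.78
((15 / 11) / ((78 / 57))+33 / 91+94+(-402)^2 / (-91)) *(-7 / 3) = 3364379/858 = 3921.19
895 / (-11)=-895/11 = -81.36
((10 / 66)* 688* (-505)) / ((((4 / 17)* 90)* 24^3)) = -369155/2052864 = -0.18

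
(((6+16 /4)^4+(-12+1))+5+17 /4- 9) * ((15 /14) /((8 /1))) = 599355/448 = 1337.85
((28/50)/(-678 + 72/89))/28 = -89/3013500 = 0.00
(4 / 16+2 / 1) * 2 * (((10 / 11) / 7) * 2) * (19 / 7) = 1710/539 = 3.17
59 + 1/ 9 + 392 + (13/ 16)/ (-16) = 451.06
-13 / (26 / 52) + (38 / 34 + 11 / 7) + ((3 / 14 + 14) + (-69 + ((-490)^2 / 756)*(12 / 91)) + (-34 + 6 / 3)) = -1899551/27846 = -68.22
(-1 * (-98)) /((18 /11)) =539/9 = 59.89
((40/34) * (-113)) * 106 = -239560/17 = -14091.76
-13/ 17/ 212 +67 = 241455/3604 = 67.00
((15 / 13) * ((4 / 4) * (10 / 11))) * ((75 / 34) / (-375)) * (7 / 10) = -21/4862 = 0.00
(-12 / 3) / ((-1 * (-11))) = -4/11 = -0.36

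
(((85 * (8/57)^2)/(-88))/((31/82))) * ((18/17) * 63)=-413280/123101 = -3.36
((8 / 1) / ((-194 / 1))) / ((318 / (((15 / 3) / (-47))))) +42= 42.00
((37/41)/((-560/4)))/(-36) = 37/206640 = 0.00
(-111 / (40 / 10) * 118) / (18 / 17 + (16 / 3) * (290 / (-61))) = 20373939/151172 = 134.77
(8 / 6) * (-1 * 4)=-16/3 = -5.33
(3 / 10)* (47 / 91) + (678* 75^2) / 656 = 867651249/149240 = 5813.80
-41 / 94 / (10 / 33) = -1353/940 = -1.44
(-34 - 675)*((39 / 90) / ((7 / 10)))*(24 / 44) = -18434/77 = -239.40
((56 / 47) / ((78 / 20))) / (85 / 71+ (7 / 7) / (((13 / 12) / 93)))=39760/11328081 = 0.00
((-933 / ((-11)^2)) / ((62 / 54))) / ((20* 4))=-25191/300080 = -0.08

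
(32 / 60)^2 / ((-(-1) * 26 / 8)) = 256/2925 = 0.09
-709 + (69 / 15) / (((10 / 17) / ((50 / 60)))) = -42149/60 = -702.48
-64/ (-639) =64/639 = 0.10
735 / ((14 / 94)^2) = 33135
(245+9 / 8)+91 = 2697/8 = 337.12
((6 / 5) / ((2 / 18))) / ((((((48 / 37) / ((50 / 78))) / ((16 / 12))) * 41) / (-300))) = -27750/533 = -52.06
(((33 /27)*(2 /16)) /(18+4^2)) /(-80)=-11/195840 = 0.00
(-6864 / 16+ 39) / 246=-65/41 = -1.59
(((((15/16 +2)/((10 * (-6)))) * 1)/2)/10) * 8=-47/2400 = -0.02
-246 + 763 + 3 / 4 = 2071/4 = 517.75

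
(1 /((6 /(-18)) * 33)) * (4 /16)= -1/44 = -0.02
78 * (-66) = -5148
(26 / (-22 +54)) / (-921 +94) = -13/13232 = 0.00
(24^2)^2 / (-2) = -165888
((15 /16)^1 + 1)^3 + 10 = 70751/4096 = 17.27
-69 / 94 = -0.73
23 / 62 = 0.37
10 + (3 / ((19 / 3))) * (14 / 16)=1583/152 = 10.41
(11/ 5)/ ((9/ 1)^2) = 0.03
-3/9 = -1/3 = -0.33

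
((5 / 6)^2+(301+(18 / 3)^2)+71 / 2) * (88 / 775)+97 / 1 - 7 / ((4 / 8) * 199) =139.31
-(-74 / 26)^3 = 23.06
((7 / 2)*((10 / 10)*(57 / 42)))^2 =361/16 = 22.56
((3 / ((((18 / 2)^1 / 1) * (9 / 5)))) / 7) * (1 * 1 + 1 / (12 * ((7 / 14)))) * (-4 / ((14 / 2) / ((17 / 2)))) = -85/567 = -0.15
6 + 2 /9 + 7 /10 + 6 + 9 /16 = 9709/720 = 13.48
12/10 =6/5 = 1.20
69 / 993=0.07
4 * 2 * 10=80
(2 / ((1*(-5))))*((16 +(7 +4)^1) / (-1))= 54/5 = 10.80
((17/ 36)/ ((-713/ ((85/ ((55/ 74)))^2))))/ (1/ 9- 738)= 0.01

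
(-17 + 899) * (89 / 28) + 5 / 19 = 106543/38 = 2803.76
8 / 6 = 4/3 = 1.33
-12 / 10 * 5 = -6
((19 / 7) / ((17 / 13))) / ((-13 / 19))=-361/119 = -3.03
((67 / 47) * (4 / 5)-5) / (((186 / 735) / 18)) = -399987/1457 = -274.53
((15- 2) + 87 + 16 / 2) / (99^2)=4/363 = 0.01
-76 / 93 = -0.82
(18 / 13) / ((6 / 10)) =30/13 = 2.31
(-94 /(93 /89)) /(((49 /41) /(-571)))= 195856426/4557 = 42979.25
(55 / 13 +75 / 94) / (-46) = -6145/56212 = -0.11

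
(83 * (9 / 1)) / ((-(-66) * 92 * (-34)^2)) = 249/2339744 = 0.00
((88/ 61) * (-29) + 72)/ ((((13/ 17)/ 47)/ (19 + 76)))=139665200/793 = 176122.57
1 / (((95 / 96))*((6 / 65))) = 208/19 = 10.95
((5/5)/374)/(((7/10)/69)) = 345/1309 = 0.26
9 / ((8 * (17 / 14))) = 63/68 = 0.93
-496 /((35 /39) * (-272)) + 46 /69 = 4817/1785 = 2.70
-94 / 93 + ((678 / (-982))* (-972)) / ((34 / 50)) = 765321482/776271 = 985.89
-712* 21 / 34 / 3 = -2492/17 = -146.59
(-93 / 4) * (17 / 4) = -1581/16 = -98.81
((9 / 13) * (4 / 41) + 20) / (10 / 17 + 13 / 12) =2181984/181753 = 12.01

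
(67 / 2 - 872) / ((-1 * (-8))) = -1677/16 = -104.81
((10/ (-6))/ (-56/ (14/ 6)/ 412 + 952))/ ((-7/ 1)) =103/411810 = 0.00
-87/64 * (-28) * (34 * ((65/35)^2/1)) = 249951/56 = 4463.41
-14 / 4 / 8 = -7/16 = -0.44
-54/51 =-18/17 = -1.06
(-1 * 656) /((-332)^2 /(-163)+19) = 106928/107127 = 1.00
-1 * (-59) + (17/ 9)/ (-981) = 520894/8829 = 59.00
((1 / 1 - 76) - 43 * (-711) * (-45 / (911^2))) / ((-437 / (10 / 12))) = 0.15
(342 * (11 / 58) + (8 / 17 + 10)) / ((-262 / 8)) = -148556/64583 = -2.30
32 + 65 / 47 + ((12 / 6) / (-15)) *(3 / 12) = 47023/1410 = 33.35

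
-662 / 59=-11.22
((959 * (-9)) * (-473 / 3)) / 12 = 453607/4 = 113401.75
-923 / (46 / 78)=-35997/23 = -1565.09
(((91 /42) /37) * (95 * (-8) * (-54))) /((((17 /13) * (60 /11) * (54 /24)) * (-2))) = -141284/1887 = -74.87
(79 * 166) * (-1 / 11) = -13114/11 = -1192.18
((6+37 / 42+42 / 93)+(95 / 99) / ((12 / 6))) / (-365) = -167833/7841295 = -0.02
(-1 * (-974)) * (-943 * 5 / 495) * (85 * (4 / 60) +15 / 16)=-145579397/2376 = -61270.79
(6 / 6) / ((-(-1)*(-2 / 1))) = -1/2 = -0.50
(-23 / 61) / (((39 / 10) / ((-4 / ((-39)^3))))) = -920/141119901 = 0.00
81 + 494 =575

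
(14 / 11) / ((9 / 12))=56/33 = 1.70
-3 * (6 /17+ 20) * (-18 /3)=6228/17 = 366.35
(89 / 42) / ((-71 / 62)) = -2759/1491 = -1.85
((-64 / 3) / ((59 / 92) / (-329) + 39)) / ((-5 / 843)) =544339712/5901965 = 92.23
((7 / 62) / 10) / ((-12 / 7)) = -49/7440 = -0.01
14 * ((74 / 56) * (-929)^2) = 31932517/2 = 15966258.50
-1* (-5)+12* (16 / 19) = 287/19 = 15.11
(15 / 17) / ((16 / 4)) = 15/68 = 0.22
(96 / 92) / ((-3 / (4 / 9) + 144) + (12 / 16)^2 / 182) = 23296/3064221 = 0.01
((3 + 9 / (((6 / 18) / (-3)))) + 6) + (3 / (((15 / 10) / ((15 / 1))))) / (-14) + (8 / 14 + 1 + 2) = -494/7 = -70.57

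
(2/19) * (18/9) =4/19 = 0.21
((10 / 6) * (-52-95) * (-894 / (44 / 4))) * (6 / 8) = 328545/22 = 14933.86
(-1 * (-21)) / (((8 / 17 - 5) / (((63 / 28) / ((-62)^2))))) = -459/169136 = 0.00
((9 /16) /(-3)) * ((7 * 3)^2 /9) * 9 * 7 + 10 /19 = -578.29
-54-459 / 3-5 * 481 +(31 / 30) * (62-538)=-46558/15 = -3103.87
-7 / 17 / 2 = -7/34 = -0.21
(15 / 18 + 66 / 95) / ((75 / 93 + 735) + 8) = 27001/13143060 = 0.00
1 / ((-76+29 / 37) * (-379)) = 37/1054757 = 0.00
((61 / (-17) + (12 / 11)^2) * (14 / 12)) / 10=-34531/123420 = -0.28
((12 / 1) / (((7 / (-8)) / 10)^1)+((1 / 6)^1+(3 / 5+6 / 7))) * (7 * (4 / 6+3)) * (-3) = 313049/30 = 10434.97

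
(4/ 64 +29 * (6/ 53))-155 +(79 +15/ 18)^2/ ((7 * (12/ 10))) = 97297763/160272 = 607.08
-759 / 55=-69/5 = -13.80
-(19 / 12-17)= 185/12 = 15.42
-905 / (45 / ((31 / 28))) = -5611/252 = -22.27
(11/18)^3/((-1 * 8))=-1331/46656 = -0.03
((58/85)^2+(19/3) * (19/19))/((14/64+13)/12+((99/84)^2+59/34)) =924285824/574490775 = 1.61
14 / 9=1.56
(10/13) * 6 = 60/13 = 4.62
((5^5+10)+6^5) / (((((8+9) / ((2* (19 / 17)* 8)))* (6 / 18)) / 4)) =39803328/289 = 137727.78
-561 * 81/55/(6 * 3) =-459/10 = -45.90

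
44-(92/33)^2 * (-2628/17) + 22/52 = 66634523/53482 = 1245.92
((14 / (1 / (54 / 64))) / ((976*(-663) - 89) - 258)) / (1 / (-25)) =945/2071792 = 0.00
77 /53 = 1.45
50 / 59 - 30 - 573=-35527/59 = -602.15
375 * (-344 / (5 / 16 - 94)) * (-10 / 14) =-10320000/10493 = -983.51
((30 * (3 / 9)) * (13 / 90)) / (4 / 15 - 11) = -65/483 = -0.13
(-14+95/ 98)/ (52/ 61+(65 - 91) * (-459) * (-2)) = 77897/142677808 = 0.00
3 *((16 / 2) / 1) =24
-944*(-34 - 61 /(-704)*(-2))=709711/22 = 32259.59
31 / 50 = 0.62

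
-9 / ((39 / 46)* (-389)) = 0.03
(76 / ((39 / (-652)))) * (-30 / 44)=123880/143 = 866.29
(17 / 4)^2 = 289/16 = 18.06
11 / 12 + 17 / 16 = 95/48 = 1.98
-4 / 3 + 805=2411/3 = 803.67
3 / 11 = 0.27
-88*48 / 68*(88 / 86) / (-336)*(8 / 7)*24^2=4460544/35819 = 124.53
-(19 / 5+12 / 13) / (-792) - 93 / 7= -4785491/360360 = -13.28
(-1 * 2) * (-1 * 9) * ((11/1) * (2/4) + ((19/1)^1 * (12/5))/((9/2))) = 1407/5 = 281.40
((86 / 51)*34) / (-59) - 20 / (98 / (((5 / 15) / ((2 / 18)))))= -13738/8673 = -1.58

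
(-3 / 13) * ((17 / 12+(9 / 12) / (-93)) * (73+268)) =-1441/13 = -110.85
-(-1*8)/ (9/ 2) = 1.78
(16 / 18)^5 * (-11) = -360448/59049 = -6.10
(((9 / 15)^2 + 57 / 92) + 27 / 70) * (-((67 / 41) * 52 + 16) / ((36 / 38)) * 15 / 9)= -139213/574 = -242.53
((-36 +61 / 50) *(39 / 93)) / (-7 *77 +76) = 22607/717650 = 0.03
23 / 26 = 0.88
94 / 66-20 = -613/33 = -18.58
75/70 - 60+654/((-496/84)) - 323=-106913/217 = -492.69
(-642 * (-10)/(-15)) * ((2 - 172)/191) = 72760/191 = 380.94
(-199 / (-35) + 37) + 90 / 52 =40419/910 = 44.42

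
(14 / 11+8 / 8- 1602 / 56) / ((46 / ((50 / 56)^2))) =-5069375/11107712 = -0.46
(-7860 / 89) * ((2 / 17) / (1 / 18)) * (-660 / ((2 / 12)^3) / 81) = 498009600/1513 = 329153.73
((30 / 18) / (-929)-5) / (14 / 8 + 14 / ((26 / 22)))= -724880/1970409 = -0.37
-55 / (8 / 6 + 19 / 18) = -990/43 = -23.02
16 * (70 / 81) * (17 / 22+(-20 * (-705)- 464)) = 56001680/297 = 188557.85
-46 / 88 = -23/44 = -0.52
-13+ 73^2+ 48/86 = 228612/43 = 5316.56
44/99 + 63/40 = 727/360 = 2.02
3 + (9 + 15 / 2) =39/2 = 19.50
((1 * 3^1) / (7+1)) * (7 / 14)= 3/16 = 0.19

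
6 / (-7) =-6/7 = -0.86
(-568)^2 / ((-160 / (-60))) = 120984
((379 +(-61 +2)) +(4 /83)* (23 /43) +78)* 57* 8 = 181499.75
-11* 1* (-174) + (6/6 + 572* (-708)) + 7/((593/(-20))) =-403061.24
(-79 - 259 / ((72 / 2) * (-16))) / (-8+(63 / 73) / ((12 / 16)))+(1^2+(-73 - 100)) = -9246623/57600 = -160.53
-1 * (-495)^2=-245025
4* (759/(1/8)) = 24288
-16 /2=-8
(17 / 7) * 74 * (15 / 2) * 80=754800/7 = 107828.57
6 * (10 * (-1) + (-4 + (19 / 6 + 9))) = -11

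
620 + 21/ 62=38461/62 = 620.34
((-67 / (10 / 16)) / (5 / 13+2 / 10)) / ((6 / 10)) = -17420/57 = -305.61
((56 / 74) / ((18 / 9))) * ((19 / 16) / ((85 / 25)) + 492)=937433/5032 = 186.29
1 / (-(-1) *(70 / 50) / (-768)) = -3840/7 = -548.57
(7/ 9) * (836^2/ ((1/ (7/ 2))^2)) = 59930332/9 = 6658925.78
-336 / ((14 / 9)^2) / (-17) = 972/119 = 8.17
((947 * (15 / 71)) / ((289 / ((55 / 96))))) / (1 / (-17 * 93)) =-24219525/38624 = -627.06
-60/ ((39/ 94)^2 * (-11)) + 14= 254798/5577 = 45.69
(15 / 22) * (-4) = -30/11 = -2.73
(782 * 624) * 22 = 10735296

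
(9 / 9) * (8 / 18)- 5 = -41/9 = -4.56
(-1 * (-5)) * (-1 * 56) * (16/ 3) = -1493.33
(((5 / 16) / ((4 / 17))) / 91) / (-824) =-85/4798976 = 0.00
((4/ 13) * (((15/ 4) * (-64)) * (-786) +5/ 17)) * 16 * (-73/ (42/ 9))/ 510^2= -374564168/6706245 = -55.85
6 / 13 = 0.46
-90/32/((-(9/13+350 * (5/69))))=0.11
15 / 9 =5/3 = 1.67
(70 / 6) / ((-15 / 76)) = -532/9 = -59.11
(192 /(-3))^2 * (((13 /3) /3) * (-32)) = -1703936/9 = -189326.22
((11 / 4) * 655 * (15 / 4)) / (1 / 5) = 33773.44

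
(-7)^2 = 49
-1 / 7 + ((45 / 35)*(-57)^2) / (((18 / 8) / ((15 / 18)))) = 1547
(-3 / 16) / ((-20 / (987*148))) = 1369.46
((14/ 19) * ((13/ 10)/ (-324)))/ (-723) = 91/22253940 = 0.00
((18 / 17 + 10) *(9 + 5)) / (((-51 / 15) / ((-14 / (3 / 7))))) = 1289680/867 = 1487.52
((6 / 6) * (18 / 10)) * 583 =1049.40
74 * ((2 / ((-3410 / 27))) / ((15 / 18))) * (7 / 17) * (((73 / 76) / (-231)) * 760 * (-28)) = -16335648/318835 = -51.24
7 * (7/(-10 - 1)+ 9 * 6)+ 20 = 393.55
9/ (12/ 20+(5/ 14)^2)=12.37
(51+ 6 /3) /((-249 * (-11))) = 53/2739 = 0.02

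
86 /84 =43/42 = 1.02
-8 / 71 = -0.11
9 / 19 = 0.47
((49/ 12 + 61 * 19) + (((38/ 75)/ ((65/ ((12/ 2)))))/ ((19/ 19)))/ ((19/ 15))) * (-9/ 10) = -13608507/13000 = -1046.81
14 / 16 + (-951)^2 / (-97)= -9322.85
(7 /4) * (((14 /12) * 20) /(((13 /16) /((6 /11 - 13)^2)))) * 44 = 147148960/429 = 343004.57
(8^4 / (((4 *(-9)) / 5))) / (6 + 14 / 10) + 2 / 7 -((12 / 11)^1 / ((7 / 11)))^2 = -1297690/16317 = -79.53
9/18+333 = 667/2 = 333.50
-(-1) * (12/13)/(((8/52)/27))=162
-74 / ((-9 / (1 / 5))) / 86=37/1935 = 0.02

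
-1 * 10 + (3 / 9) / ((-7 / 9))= -73/7 = -10.43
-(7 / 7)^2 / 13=-1/13 = -0.08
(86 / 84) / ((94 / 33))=473/1316 = 0.36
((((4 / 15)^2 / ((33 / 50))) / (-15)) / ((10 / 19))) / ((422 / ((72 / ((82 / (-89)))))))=54112/21411225 = 0.00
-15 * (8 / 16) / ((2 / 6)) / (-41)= 45/82 = 0.55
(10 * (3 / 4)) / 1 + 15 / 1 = 45/2 = 22.50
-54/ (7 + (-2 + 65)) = -27/35 = -0.77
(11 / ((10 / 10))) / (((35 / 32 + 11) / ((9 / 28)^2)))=198/2107 = 0.09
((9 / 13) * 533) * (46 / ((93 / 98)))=554484/31 = 17886.58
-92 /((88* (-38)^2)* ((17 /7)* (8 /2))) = -161/2160224 = 0.00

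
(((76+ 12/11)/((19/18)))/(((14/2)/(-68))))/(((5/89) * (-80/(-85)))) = -98151336/7315 = -13417.82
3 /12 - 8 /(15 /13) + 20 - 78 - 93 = -9461/60 = -157.68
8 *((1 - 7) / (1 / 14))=-672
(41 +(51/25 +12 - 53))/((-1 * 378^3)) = -17/450084600 = 0.00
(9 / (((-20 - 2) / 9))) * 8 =-324/11 = -29.45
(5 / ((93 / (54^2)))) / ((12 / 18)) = 7290/31 = 235.16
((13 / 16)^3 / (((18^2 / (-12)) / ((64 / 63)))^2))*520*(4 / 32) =142805/2893401 = 0.05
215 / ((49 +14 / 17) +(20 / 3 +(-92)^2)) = 2193/86909 = 0.03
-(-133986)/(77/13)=22621.01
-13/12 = -1.08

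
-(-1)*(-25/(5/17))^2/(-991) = -7225/991 = -7.29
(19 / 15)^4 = 130321/50625 = 2.57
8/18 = 4/9 = 0.44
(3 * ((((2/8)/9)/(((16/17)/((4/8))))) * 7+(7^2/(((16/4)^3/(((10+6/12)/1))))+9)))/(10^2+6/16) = 4937/9636 = 0.51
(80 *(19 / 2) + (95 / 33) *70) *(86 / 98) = 1364390/1617 = 843.78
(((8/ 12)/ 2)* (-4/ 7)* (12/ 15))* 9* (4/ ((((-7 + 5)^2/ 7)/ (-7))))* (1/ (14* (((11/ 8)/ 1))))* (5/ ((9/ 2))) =128/33 = 3.88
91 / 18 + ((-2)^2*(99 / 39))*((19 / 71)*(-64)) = -2805223/16614 = -168.85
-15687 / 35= -2241/5 = -448.20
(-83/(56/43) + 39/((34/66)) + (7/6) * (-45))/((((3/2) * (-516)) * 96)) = 38581/70737408 = 0.00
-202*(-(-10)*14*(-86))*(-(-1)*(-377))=-916894160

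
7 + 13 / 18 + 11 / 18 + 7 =46/3 = 15.33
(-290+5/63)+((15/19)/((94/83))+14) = -30967603/112518 = -275.22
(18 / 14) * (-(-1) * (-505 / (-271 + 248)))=4545/161 = 28.23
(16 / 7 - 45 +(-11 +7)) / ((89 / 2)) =-1.05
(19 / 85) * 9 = 171/85 = 2.01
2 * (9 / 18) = 1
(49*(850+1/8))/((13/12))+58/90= 44989369/1170 = 38452.45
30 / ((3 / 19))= 190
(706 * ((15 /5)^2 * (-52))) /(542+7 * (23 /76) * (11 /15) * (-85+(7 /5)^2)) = -800.03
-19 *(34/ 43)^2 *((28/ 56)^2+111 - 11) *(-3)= 3572.57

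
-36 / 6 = -6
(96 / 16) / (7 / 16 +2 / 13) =416/41 = 10.15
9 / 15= 3/5 = 0.60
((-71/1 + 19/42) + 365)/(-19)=-12367/798 = -15.50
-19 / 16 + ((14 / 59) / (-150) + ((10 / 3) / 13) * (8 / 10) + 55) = 16572123/306800 = 54.02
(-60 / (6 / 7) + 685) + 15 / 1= 630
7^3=343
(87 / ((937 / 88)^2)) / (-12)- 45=-39564749/877969 = -45.06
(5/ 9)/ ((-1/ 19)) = -95/9 = -10.56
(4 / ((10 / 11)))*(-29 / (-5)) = 638/25 = 25.52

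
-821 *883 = -724943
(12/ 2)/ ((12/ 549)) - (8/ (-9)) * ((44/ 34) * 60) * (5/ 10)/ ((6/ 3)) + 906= 1197.75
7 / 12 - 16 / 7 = -143/84 = -1.70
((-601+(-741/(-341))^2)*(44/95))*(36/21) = -665623680/1405943 = -473.44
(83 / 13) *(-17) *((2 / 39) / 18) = -1411/4563 = -0.31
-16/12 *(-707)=2828/3 = 942.67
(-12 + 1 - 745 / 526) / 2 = -6531/1052 = -6.21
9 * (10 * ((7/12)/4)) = 105/8 = 13.12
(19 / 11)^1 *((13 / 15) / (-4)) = -247/660 = -0.37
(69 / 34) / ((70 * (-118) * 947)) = -69/265955480 = 0.00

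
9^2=81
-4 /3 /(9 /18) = -8/3 = -2.67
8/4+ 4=6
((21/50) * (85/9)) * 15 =119/2 = 59.50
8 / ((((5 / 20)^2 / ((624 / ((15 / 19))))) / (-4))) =-2023424/5 = -404684.80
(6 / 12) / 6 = 1/12 = 0.08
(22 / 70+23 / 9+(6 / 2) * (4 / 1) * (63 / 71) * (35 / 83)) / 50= 6831086/46407375 = 0.15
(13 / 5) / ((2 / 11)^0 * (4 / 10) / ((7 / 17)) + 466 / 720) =6552/4079 = 1.61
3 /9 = 1/3 = 0.33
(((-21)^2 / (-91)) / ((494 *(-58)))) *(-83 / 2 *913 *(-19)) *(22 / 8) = 52514847/156832 = 334.85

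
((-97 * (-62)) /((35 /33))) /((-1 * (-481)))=198462/16835 = 11.79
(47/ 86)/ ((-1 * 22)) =-47/1892 = -0.02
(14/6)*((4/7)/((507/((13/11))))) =4/1287 = 0.00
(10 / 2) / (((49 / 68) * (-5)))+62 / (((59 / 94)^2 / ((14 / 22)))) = 185302588/1876259 = 98.76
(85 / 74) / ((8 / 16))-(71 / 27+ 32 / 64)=-1663/1998 = -0.83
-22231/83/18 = -22231/1494 = -14.88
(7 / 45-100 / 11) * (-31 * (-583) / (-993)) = 7266989/44685 = 162.63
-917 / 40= -22.92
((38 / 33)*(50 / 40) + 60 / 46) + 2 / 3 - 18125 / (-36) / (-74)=-2287037/673992 = -3.39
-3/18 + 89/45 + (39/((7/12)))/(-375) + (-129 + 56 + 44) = -431033/15750 = -27.37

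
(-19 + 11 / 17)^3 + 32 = -30214112/4913 = -6149.83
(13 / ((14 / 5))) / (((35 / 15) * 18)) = 65/588 = 0.11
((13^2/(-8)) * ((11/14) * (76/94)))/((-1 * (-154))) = -3211/36848 = -0.09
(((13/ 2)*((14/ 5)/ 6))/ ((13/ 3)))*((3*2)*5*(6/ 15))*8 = 336/5 = 67.20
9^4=6561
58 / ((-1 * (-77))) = 58/77 = 0.75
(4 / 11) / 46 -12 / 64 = -727/4048 = -0.18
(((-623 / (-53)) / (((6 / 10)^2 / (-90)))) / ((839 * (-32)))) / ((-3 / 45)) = -1168125/711472 = -1.64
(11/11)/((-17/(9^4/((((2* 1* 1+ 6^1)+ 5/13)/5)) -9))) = -425484/1853 = -229.62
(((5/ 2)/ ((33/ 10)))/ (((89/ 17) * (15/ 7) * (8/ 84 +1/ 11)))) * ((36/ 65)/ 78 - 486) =-114027704/646763 = -176.31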